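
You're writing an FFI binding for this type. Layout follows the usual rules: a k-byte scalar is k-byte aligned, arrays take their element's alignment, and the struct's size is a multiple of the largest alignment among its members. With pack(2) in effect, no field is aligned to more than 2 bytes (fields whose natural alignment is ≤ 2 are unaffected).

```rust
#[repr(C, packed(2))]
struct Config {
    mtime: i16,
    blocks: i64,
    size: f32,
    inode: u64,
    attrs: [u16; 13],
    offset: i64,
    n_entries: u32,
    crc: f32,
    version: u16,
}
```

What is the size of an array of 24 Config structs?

1584

0..2  mtime  (2B, 2-aligned)
2..10  blocks  (8B, 2-aligned)
10..14  size  (4B, 2-aligned)
14..22  inode  (8B, 2-aligned)
22..48  attrs  (26B, 2-aligned)
48..56  offset  (8B, 2-aligned)
56..60  n_entries  (4B, 2-aligned)
60..64  crc  (4B, 2-aligned)
64..66  version  (2B, 2-aligned)
sizeof = 66, alignof = 2
array of 24: 24 × 66 = 1584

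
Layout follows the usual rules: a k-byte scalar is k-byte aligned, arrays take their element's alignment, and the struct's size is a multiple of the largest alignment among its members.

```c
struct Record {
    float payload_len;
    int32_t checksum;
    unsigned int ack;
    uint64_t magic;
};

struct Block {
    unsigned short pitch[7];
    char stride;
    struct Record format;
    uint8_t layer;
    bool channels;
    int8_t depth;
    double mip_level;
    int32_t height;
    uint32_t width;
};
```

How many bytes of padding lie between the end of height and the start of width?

Record: 0..4  payload_len  (4B, 4-aligned); 4..8  checksum  (4B, 4-aligned); 8..12  ack  (4B, 4-aligned); 12..16  -- padding (4B); 16..24  magic  (8B, 8-aligned); sizeof = 24, alignof = 8
0..14  pitch  (14B, 2-aligned)
14..15  stride  (1B, 1-aligned)
15..16  -- padding (1B)
16..40  format  (24B, 8-aligned)
40..41  layer  (1B, 1-aligned)
41..42  channels  (1B, 1-aligned)
42..43  depth  (1B, 1-aligned)
43..48  -- padding (5B)
48..56  mip_level  (8B, 8-aligned)
56..60  height  (4B, 4-aligned)
60..64  width  (4B, 4-aligned)

0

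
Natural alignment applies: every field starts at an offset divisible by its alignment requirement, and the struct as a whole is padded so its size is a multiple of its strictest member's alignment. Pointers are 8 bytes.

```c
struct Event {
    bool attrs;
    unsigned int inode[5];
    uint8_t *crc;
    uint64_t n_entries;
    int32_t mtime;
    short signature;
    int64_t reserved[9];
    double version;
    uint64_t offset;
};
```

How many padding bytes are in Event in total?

0..1  attrs  (1B, 1-aligned)
1..4  -- padding (3B)
4..24  inode  (20B, 4-aligned)
24..32  crc  (8B, 8-aligned)
32..40  n_entries  (8B, 8-aligned)
40..44  mtime  (4B, 4-aligned)
44..46  signature  (2B, 2-aligned)
46..48  -- padding (2B)
48..120  reserved  (72B, 8-aligned)
120..128  version  (8B, 8-aligned)
128..136  offset  (8B, 8-aligned)
sizeof = 136, alignof = 8
data bytes 131, size 136 → padding 5

5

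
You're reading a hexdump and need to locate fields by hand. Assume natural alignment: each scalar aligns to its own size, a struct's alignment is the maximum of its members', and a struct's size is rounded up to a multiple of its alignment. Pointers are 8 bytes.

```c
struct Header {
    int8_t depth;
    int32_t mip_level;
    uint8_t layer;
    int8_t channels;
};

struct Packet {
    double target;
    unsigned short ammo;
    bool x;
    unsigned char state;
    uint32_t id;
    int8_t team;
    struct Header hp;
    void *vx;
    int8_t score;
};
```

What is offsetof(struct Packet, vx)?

Header: @0: depth [1B, align 1] → 1; +3 pad (align 4); @4: mip_level [4B, align 4] → 8; @8: layer [1B, align 1] → 9; @9: channels [1B, align 1] → 10; +2 tail pad (align 4); size 12, align 4
@0: target [8B, align 8] → 8
@8: ammo [2B, align 2] → 10
@10: x [1B, align 1] → 11
@11: state [1B, align 1] → 12
@12: id [4B, align 4] → 16
@16: team [1B, align 1] → 17
+3 pad (align 4)
@20: hp [12B, align 4] → 32
@32: vx [8B, align 8] → 40

32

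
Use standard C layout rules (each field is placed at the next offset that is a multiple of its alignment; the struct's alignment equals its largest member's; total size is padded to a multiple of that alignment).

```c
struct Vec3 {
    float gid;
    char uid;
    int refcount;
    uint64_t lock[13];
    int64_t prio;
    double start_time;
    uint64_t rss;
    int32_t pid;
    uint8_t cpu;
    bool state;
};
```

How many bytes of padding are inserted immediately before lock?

4

gid at 0 (size 4, align 4) → ends 4
uid at 4 (size 1, align 1) → ends 5
pad 3 to align 4 for refcount
refcount at 8 (size 4, align 4) → ends 12
pad 4 to align 8 for lock
lock at 16 (size 104, align 8) → ends 120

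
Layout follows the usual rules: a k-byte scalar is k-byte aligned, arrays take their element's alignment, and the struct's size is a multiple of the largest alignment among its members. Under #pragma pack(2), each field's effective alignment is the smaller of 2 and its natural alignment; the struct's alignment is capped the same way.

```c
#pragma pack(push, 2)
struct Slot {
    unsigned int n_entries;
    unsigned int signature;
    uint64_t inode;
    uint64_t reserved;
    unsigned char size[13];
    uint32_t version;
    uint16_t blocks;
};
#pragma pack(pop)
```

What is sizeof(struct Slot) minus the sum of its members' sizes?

n_entries at 0 (size 4, align 2) → ends 4
signature at 4 (size 4, align 2) → ends 8
inode at 8 (size 8, align 2) → ends 16
reserved at 16 (size 8, align 2) → ends 24
size at 24 (size 13, align 1) → ends 37
pad 1 to align 2 for version
version at 38 (size 4, align 2) → ends 42
blocks at 42 (size 2, align 2) → ends 44
total 44 bytes, alignment 2
data bytes 43, size 44 → padding 1

1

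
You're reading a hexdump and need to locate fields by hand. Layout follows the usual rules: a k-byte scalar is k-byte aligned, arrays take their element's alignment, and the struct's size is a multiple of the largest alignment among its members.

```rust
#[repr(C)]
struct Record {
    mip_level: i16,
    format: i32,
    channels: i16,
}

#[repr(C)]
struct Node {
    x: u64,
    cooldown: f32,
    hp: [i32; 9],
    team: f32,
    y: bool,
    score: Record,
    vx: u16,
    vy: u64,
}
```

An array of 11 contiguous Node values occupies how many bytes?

Record: @0: mip_level [2B, align 2] → 2; +2 pad (align 4); @4: format [4B, align 4] → 8; @8: channels [2B, align 2] → 10; +2 tail pad (align 4); size 12, align 4
@0: x [8B, align 8] → 8
@8: cooldown [4B, align 4] → 12
@12: hp [36B, align 4] → 48
@48: team [4B, align 4] → 52
@52: y [1B, align 1] → 53
+3 pad (align 4)
@56: score [12B, align 4] → 68
@68: vx [2B, align 2] → 70
+2 pad (align 8)
@72: vy [8B, align 8] → 80
size 80, align 8
array of 11: 11 × 80 = 880

880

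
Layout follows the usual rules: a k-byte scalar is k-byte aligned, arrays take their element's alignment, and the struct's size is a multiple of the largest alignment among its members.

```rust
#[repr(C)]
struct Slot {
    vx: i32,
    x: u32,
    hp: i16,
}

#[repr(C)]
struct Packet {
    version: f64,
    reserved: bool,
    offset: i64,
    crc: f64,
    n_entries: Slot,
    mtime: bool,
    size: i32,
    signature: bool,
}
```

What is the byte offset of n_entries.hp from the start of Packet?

40

Slot: 0..4  vx  (4B, 4-aligned); 4..8  x  (4B, 4-aligned); 8..10  hp  (2B, 2-aligned); 10..12  -- tail padding (2B); sizeof = 12, alignof = 4
0..8  version  (8B, 8-aligned)
8..9  reserved  (1B, 1-aligned)
9..16  -- padding (7B)
16..24  offset  (8B, 8-aligned)
24..32  crc  (8B, 8-aligned)
32..44  n_entries  (12B, 4-aligned)
within Slot: hp at 8
32 + 8 = 40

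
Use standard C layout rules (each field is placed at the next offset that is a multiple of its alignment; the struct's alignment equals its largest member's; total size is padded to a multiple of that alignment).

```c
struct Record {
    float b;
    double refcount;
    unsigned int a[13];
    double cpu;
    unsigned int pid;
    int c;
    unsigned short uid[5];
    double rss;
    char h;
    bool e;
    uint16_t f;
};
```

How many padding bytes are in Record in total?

0..4  b  (4B, 4-aligned)
4..8  -- padding (4B)
8..16  refcount  (8B, 8-aligned)
16..68  a  (52B, 4-aligned)
68..72  -- padding (4B)
72..80  cpu  (8B, 8-aligned)
80..84  pid  (4B, 4-aligned)
84..88  c  (4B, 4-aligned)
88..98  uid  (10B, 2-aligned)
98..104  -- padding (6B)
104..112  rss  (8B, 8-aligned)
112..113  h  (1B, 1-aligned)
113..114  e  (1B, 1-aligned)
114..116  f  (2B, 2-aligned)
116..120  -- tail padding (4B)
sizeof = 120, alignof = 8
data bytes 102, size 120 → padding 18

18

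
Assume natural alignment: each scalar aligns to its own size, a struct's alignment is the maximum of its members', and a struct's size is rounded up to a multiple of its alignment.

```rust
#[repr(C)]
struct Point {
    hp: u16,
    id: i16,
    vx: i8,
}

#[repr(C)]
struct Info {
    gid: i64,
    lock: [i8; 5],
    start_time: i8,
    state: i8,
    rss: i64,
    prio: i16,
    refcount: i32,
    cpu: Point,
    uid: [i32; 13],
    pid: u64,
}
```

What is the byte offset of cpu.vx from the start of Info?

36

Point: @0: hp [2B, align 2] → 2; @2: id [2B, align 2] → 4; @4: vx [1B, align 1] → 5; +1 tail pad (align 2); size 6, align 2
@0: gid [8B, align 8] → 8
@8: lock [5B, align 1] → 13
@13: start_time [1B, align 1] → 14
@14: state [1B, align 1] → 15
+1 pad (align 8)
@16: rss [8B, align 8] → 24
@24: prio [2B, align 2] → 26
+2 pad (align 4)
@28: refcount [4B, align 4] → 32
@32: cpu [6B, align 2] → 38
within Point: vx at 4
32 + 4 = 36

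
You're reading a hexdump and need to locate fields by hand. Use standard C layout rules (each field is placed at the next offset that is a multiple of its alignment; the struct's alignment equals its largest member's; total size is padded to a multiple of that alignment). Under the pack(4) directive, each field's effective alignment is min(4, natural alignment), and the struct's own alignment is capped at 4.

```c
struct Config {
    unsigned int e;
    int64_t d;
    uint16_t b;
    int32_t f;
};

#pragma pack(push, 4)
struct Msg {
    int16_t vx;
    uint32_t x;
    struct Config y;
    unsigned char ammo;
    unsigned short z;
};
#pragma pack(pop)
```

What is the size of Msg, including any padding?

36

Config: 0..4  e  (4B, 4-aligned); 4..8  -- padding (4B); 8..16  d  (8B, 8-aligned); 16..18  b  (2B, 2-aligned); 18..20  -- padding (2B); 20..24  f  (4B, 4-aligned); sizeof = 24, alignof = 8
0..2  vx  (2B, 2-aligned)
2..4  -- padding (2B)
4..8  x  (4B, 4-aligned)
8..32  y  (24B, 4-aligned)
32..33  ammo  (1B, 1-aligned)
33..34  -- padding (1B)
34..36  z  (2B, 2-aligned)
sizeof = 36, alignof = 4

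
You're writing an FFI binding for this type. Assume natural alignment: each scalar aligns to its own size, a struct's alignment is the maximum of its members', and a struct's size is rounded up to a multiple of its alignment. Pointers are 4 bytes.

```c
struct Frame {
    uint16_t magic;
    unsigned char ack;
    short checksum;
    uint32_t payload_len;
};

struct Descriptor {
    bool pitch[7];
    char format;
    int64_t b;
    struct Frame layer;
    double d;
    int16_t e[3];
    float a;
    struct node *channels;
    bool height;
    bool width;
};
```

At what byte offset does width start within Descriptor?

57

Frame: @0: magic [2B, align 2] → 2; @2: ack [1B, align 1] → 3; +1 pad (align 2); @4: checksum [2B, align 2] → 6; +2 pad (align 4); @8: payload_len [4B, align 4] → 12; size 12, align 4
@0: pitch [7B, align 1] → 7
@7: format [1B, align 1] → 8
@8: b [8B, align 8] → 16
@16: layer [12B, align 4] → 28
+4 pad (align 8)
@32: d [8B, align 8] → 40
@40: e [6B, align 2] → 46
+2 pad (align 4)
@48: a [4B, align 4] → 52
@52: channels [4B, align 4] → 56
@56: height [1B, align 1] → 57
@57: width [1B, align 1] → 58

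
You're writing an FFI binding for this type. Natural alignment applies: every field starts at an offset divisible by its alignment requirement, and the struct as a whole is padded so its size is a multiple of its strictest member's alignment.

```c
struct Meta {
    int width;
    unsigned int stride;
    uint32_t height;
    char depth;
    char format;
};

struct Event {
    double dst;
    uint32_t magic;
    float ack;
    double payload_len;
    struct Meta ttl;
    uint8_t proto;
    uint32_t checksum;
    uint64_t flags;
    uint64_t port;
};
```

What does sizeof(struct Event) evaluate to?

Meta: @0: width [4B, align 4] → 4; @4: stride [4B, align 4] → 8; @8: height [4B, align 4] → 12; @12: depth [1B, align 1] → 13; @13: format [1B, align 1] → 14; +2 tail pad (align 4); size 16, align 4
@0: dst [8B, align 8] → 8
@8: magic [4B, align 4] → 12
@12: ack [4B, align 4] → 16
@16: payload_len [8B, align 8] → 24
@24: ttl [16B, align 4] → 40
@40: proto [1B, align 1] → 41
+3 pad (align 4)
@44: checksum [4B, align 4] → 48
@48: flags [8B, align 8] → 56
@56: port [8B, align 8] → 64
size 64, align 8

64 bytes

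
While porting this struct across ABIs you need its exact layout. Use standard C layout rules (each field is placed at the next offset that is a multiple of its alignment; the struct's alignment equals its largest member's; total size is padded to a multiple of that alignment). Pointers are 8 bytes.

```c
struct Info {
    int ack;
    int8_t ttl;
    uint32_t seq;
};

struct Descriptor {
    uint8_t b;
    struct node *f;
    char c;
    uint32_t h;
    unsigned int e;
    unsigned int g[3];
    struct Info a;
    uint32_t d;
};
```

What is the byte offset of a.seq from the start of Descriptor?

48

Info: @0: ack [4B, align 4] → 4; @4: ttl [1B, align 1] → 5; +3 pad (align 4); @8: seq [4B, align 4] → 12; size 12, align 4
@0: b [1B, align 1] → 1
+7 pad (align 8)
@8: f [8B, align 8] → 16
@16: c [1B, align 1] → 17
+3 pad (align 4)
@20: h [4B, align 4] → 24
@24: e [4B, align 4] → 28
@28: g [12B, align 4] → 40
@40: a [12B, align 4] → 52
within Info: seq at 8
40 + 8 = 48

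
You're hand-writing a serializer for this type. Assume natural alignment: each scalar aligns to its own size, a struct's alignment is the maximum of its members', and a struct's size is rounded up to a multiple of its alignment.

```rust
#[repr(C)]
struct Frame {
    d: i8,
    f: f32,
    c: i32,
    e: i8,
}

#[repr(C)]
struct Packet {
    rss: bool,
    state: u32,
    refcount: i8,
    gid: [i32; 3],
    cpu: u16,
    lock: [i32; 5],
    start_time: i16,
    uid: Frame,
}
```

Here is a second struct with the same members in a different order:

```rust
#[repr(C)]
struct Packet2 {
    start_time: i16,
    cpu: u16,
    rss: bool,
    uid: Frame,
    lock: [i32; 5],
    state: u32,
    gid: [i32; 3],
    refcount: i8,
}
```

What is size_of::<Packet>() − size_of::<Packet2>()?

4

Frame: @0: d [1B, align 1] → 1; +3 pad (align 4); @4: f [4B, align 4] → 8; @8: c [4B, align 4] → 12; @12: e [1B, align 1] → 13; +3 tail pad (align 4); size 16, align 4
@0: rss [1B, align 1] → 1
+3 pad (align 4)
@4: state [4B, align 4] → 8
@8: refcount [1B, align 1] → 9
+3 pad (align 4)
@12: gid [12B, align 4] → 24
@24: cpu [2B, align 2] → 26
+2 pad (align 4)
@28: lock [20B, align 4] → 48
@48: start_time [2B, align 2] → 50
+2 pad (align 4)
@52: uid [16B, align 4] → 68
size 68, align 4
— Packet2 —
@0: start_time [2B, align 2] → 2
@2: cpu [2B, align 2] → 4
@4: rss [1B, align 1] → 5
+3 pad (align 4)
@8: uid [16B, align 4] → 24
@24: lock [20B, align 4] → 44
@44: state [4B, align 4] → 48
@48: gid [12B, align 4] → 60
@60: refcount [1B, align 1] → 61
+3 tail pad (align 4)
size 64, align 4
68 − 64 = 4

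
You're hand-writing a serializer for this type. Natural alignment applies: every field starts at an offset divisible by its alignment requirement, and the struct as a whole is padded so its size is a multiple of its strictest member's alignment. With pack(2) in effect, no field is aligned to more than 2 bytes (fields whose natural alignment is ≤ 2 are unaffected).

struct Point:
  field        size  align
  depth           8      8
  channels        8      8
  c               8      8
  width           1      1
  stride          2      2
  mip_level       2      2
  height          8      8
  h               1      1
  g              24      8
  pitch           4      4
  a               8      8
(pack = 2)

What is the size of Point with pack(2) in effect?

@0: depth [8B, align 2] → 8
@8: channels [8B, align 2] → 16
@16: c [8B, align 2] → 24
@24: width [1B, align 1] → 25
+1 pad (align 2)
@26: stride [2B, align 2] → 28
@28: mip_level [2B, align 2] → 30
@30: height [8B, align 2] → 38
@38: h [1B, align 1] → 39
+1 pad (align 2)
@40: g [24B, align 2] → 64
@64: pitch [4B, align 2] → 68
@68: a [8B, align 2] → 76
size 76, align 2

76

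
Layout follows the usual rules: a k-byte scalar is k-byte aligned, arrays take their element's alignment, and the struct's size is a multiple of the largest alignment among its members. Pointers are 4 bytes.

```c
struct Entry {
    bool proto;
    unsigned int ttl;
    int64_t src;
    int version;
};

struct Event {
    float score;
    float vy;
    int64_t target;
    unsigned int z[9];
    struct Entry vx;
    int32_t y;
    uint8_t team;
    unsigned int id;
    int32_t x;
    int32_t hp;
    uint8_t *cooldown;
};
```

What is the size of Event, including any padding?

Entry: @0: proto [1B, align 1] → 1; +3 pad (align 4); @4: ttl [4B, align 4] → 8; @8: src [8B, align 8] → 16; @16: version [4B, align 4] → 20; +4 tail pad (align 8); size 24, align 8
@0: score [4B, align 4] → 4
@4: vy [4B, align 4] → 8
@8: target [8B, align 8] → 16
@16: z [36B, align 4] → 52
+4 pad (align 8)
@56: vx [24B, align 8] → 80
@80: y [4B, align 4] → 84
@84: team [1B, align 1] → 85
+3 pad (align 4)
@88: id [4B, align 4] → 92
@92: x [4B, align 4] → 96
@96: hp [4B, align 4] → 100
@100: cooldown [4B, align 4] → 104
size 104, align 8

104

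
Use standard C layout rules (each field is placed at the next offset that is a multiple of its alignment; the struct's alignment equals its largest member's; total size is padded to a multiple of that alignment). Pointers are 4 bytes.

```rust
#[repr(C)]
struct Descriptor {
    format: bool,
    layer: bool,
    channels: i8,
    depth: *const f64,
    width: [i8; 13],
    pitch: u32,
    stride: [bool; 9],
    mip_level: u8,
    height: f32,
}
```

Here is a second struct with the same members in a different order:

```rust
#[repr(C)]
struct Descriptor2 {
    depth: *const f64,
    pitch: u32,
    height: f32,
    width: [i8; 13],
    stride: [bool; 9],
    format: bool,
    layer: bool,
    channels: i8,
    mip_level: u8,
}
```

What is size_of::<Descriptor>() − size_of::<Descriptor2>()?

4

@0: format [1B, align 1] → 1
@1: layer [1B, align 1] → 2
@2: channels [1B, align 1] → 3
+1 pad (align 4)
@4: depth [4B, align 4] → 8
@8: width [13B, align 1] → 21
+3 pad (align 4)
@24: pitch [4B, align 4] → 28
@28: stride [9B, align 1] → 37
@37: mip_level [1B, align 1] → 38
+2 pad (align 4)
@40: height [4B, align 4] → 44
size 44, align 4
— Descriptor2 —
@0: depth [4B, align 4] → 4
@4: pitch [4B, align 4] → 8
@8: height [4B, align 4] → 12
@12: width [13B, align 1] → 25
@25: stride [9B, align 1] → 34
@34: format [1B, align 1] → 35
@35: layer [1B, align 1] → 36
@36: channels [1B, align 1] → 37
@37: mip_level [1B, align 1] → 38
+2 tail pad (align 4)
size 40, align 4
44 − 40 = 4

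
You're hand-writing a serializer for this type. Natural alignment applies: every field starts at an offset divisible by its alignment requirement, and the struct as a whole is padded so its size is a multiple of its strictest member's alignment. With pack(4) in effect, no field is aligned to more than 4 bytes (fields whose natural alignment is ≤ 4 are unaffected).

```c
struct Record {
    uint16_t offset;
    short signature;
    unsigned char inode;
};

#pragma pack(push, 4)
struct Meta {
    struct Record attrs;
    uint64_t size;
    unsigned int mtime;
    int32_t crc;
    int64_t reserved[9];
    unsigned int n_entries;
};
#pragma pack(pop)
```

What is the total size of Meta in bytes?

100 bytes

Record: 0..2  offset  (2B, 2-aligned); 2..4  signature  (2B, 2-aligned); 4..5  inode  (1B, 1-aligned); 5..6  -- tail padding (1B); sizeof = 6, alignof = 2
0..6  attrs  (6B, 2-aligned)
6..8  -- padding (2B)
8..16  size  (8B, 4-aligned)
16..20  mtime  (4B, 4-aligned)
20..24  crc  (4B, 4-aligned)
24..96  reserved  (72B, 4-aligned)
96..100  n_entries  (4B, 4-aligned)
sizeof = 100, alignof = 4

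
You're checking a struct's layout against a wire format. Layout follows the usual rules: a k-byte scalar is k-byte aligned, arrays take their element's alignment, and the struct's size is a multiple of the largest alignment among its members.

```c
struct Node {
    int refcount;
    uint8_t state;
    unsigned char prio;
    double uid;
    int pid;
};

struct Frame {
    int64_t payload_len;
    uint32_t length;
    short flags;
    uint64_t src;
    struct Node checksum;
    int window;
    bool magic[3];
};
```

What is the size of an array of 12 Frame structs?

672

Node: @0: refcount [4B, align 4] → 4; @4: state [1B, align 1] → 5; @5: prio [1B, align 1] → 6; +2 pad (align 8); @8: uid [8B, align 8] → 16; @16: pid [4B, align 4] → 20; +4 tail pad (align 8); size 24, align 8
@0: payload_len [8B, align 8] → 8
@8: length [4B, align 4] → 12
@12: flags [2B, align 2] → 14
+2 pad (align 8)
@16: src [8B, align 8] → 24
@24: checksum [24B, align 8] → 48
@48: window [4B, align 4] → 52
@52: magic [3B, align 1] → 55
+1 tail pad (align 8)
size 56, align 8
array of 12: 12 × 56 = 672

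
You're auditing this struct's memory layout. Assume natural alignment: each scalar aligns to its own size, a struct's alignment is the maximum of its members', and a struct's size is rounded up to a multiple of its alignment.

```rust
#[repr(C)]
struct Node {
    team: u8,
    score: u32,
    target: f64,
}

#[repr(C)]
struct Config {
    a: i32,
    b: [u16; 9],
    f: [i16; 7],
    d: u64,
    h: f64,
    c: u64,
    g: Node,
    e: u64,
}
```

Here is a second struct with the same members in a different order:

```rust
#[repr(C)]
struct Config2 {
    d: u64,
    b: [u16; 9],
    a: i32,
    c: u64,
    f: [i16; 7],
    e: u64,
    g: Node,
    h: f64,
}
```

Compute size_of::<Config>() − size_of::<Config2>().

Node: team at 0 (size 1, align 1) → ends 1; pad 3 to align 4 for score; score at 4 (size 4, align 4) → ends 8; target at 8 (size 8, align 8) → ends 16; total 16 bytes, alignment 8
a at 0 (size 4, align 4) → ends 4
b at 4 (size 18, align 2) → ends 22
f at 22 (size 14, align 2) → ends 36
pad 4 to align 8 for d
d at 40 (size 8, align 8) → ends 48
h at 48 (size 8, align 8) → ends 56
c at 56 (size 8, align 8) → ends 64
g at 64 (size 16, align 8) → ends 80
e at 80 (size 8, align 8) → ends 88
total 88 bytes, alignment 8
— Config2 —
d at 0 (size 8, align 8) → ends 8
b at 8 (size 18, align 2) → ends 26
pad 2 to align 4 for a
a at 28 (size 4, align 4) → ends 32
c at 32 (size 8, align 8) → ends 40
f at 40 (size 14, align 2) → ends 54
pad 2 to align 8 for e
e at 56 (size 8, align 8) → ends 64
g at 64 (size 16, align 8) → ends 80
h at 80 (size 8, align 8) → ends 88
total 88 bytes, alignment 8
88 − 88 = 0

0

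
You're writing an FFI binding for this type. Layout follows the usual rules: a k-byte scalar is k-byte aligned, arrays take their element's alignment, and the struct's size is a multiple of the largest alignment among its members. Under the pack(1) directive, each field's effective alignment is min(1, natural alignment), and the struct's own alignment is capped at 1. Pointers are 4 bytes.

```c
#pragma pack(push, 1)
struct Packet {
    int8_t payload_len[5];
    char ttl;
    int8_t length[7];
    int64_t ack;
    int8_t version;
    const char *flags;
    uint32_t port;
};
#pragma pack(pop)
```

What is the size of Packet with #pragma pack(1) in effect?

payload_len at 0 (size 5, align 1) → ends 5
ttl at 5 (size 1, align 1) → ends 6
length at 6 (size 7, align 1) → ends 13
ack at 13 (size 8, align 1) → ends 21
version at 21 (size 1, align 1) → ends 22
flags at 22 (size 4, align 1) → ends 26
port at 26 (size 4, align 1) → ends 30
total 30 bytes, alignment 1

30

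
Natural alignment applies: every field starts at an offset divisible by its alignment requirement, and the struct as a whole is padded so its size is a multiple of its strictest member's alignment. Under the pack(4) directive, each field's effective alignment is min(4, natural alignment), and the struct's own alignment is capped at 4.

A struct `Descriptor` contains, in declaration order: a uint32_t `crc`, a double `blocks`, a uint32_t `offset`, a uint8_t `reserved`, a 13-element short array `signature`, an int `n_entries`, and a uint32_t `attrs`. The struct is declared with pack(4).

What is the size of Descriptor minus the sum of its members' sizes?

crc at 0 (size 4, align 4) → ends 4
blocks at 4 (size 8, align 4) → ends 12
offset at 12 (size 4, align 4) → ends 16
reserved at 16 (size 1, align 1) → ends 17
pad 1 to align 2 for signature
signature at 18 (size 26, align 2) → ends 44
n_entries at 44 (size 4, align 4) → ends 48
attrs at 48 (size 4, align 4) → ends 52
total 52 bytes, alignment 4
data bytes 51, size 52 → padding 1

1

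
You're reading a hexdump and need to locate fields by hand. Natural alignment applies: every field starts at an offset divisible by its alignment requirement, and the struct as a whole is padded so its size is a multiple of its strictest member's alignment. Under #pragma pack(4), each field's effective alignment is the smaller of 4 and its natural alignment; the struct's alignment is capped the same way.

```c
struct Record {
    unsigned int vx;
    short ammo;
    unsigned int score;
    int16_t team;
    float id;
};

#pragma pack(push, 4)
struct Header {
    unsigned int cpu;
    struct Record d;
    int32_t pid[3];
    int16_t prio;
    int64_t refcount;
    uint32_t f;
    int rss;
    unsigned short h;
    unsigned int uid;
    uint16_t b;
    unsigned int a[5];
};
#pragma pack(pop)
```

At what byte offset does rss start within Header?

52

Record: vx at 0 (size 4, align 4) → ends 4; ammo at 4 (size 2, align 2) → ends 6; pad 2 to align 4 for score; score at 8 (size 4, align 4) → ends 12; team at 12 (size 2, align 2) → ends 14; pad 2 to align 4 for id; id at 16 (size 4, align 4) → ends 20; total 20 bytes, alignment 4
cpu at 0 (size 4, align 4) → ends 4
d at 4 (size 20, align 4) → ends 24
pid at 24 (size 12, align 4) → ends 36
prio at 36 (size 2, align 2) → ends 38
pad 2 to align 4 for refcount
refcount at 40 (size 8, align 4) → ends 48
f at 48 (size 4, align 4) → ends 52
rss at 52 (size 4, align 4) → ends 56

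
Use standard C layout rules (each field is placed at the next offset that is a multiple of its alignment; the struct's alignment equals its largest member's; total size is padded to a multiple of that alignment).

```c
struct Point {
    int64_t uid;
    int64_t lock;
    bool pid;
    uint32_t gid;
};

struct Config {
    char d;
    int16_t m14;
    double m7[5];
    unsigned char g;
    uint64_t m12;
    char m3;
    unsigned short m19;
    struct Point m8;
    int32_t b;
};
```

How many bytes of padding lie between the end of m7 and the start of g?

Point: 0..8  uid  (8B, 8-aligned); 8..16  lock  (8B, 8-aligned); 16..17  pid  (1B, 1-aligned); 17..20  -- padding (3B); 20..24  gid  (4B, 4-aligned); sizeof = 24, alignof = 8
0..1  d  (1B, 1-aligned)
1..2  -- padding (1B)
2..4  m14  (2B, 2-aligned)
4..8  -- padding (4B)
8..48  m7  (40B, 8-aligned)
48..49  g  (1B, 1-aligned)

0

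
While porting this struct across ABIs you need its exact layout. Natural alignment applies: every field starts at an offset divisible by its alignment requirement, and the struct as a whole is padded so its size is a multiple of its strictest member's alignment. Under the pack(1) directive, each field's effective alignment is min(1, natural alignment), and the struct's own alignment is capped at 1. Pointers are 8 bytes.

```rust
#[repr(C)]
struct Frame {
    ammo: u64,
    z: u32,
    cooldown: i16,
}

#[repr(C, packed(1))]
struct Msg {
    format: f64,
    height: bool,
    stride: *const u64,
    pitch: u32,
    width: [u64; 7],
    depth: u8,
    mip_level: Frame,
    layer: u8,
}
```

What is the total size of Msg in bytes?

Frame: 0..8  ammo  (8B, 8-aligned); 8..12  z  (4B, 4-aligned); 12..14  cooldown  (2B, 2-aligned); 14..16  -- tail padding (2B); sizeof = 16, alignof = 8
0..8  format  (8B, 1-aligned)
8..9  height  (1B, 1-aligned)
9..17  stride  (8B, 1-aligned)
17..21  pitch  (4B, 1-aligned)
21..77  width  (56B, 1-aligned)
77..78  depth  (1B, 1-aligned)
78..94  mip_level  (16B, 1-aligned)
94..95  layer  (1B, 1-aligned)
sizeof = 95, alignof = 1

95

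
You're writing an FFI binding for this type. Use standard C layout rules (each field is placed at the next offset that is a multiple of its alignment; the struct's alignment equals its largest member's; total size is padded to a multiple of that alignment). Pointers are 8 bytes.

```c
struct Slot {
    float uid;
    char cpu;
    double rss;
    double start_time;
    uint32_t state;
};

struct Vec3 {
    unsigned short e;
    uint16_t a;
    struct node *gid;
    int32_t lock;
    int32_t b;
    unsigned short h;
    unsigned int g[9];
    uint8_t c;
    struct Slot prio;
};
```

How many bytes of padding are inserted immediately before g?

Slot: 0..4  uid  (4B, 4-aligned); 4..5  cpu  (1B, 1-aligned); 5..8  -- padding (3B); 8..16  rss  (8B, 8-aligned); 16..24  start_time  (8B, 8-aligned); 24..28  state  (4B, 4-aligned); 28..32  -- tail padding (4B); sizeof = 32, alignof = 8
0..2  e  (2B, 2-aligned)
2..4  a  (2B, 2-aligned)
4..8  -- padding (4B)
8..16  gid  (8B, 8-aligned)
16..20  lock  (4B, 4-aligned)
20..24  b  (4B, 4-aligned)
24..26  h  (2B, 2-aligned)
26..28  -- padding (2B)
28..64  g  (36B, 4-aligned)

2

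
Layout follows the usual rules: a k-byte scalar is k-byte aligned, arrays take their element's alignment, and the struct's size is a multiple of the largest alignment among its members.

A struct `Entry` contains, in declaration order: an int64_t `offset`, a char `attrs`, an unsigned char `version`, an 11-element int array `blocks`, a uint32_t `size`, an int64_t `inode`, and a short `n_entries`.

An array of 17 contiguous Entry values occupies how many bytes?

@0: offset [8B, align 8] → 8
@8: attrs [1B, align 1] → 9
@9: version [1B, align 1] → 10
+2 pad (align 4)
@12: blocks [44B, align 4] → 56
@56: size [4B, align 4] → 60
+4 pad (align 8)
@64: inode [8B, align 8] → 72
@72: n_entries [2B, align 2] → 74
+6 tail pad (align 8)
size 80, align 8
array of 17: 17 × 80 = 1360

1360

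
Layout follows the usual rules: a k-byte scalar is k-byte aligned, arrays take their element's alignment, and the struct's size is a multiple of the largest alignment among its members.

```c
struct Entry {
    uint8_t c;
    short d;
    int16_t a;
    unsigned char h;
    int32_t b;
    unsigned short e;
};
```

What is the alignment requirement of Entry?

member alignments: c=1, d=2, a=2, h=1, b=4, e=2
max = 4

4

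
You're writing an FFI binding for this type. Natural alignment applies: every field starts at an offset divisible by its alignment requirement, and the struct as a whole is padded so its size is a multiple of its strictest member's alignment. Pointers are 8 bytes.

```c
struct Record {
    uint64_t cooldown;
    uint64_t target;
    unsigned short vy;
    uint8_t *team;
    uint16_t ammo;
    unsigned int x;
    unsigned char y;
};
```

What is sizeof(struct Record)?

cooldown at 0 (size 8, align 8) → ends 8
target at 8 (size 8, align 8) → ends 16
vy at 16 (size 2, align 2) → ends 18
pad 6 to align 8 for team
team at 24 (size 8, align 8) → ends 32
ammo at 32 (size 2, align 2) → ends 34
pad 2 to align 4 for x
x at 36 (size 4, align 4) → ends 40
y at 40 (size 1, align 1) → ends 41
tail pad 7 to reach multiple of 8
total 48 bytes, alignment 8

48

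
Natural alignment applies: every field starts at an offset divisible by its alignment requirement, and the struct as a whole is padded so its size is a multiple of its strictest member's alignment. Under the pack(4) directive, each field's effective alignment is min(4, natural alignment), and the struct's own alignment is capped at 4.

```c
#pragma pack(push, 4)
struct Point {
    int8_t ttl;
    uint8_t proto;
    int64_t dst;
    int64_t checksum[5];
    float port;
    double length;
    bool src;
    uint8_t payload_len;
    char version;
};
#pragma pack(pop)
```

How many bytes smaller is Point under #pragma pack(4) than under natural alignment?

natural layout:
  0..1  ttl  (1B, 1-aligned)
  1..2  proto  (1B, 1-aligned)
  2..8  -- padding (6B)
  8..16  dst  (8B, 8-aligned)
  16..56  checksum  (40B, 8-aligned)
  56..60  port  (4B, 4-aligned)
  60..64  -- padding (4B)
  64..72  length  (8B, 8-aligned)
  72..73  src  (1B, 1-aligned)
  73..74  payload_len  (1B, 1-aligned)
  74..75  version  (1B, 1-aligned)
  75..80  -- tail padding (5B)
  sizeof = 80, alignof = 8
packed(4) layout:
  0..1  ttl  (1B, 1-aligned)
  1..2  proto  (1B, 1-aligned)
  2..4  -- padding (2B)
  4..12  dst  (8B, 4-aligned)
  12..52  checksum  (40B, 4-aligned)
  52..56  port  (4B, 4-aligned)
  56..64  length  (8B, 4-aligned)
  64..65  src  (1B, 1-aligned)
  65..66  payload_len  (1B, 1-aligned)
  66..67  version  (1B, 1-aligned)
  67..68  -- tail padding (1B)
  sizeof = 68, alignof = 4
80 − 68 = 12

12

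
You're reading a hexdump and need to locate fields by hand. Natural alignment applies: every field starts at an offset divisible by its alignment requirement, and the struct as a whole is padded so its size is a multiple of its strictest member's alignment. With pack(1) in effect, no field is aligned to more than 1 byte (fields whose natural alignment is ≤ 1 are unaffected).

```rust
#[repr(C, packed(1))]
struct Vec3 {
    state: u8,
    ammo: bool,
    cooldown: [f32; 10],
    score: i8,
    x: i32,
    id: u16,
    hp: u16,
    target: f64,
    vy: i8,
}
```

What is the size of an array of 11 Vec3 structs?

660

state at 0 (size 1, align 1) → ends 1
ammo at 1 (size 1, align 1) → ends 2
cooldown at 2 (size 40, align 1) → ends 42
score at 42 (size 1, align 1) → ends 43
x at 43 (size 4, align 1) → ends 47
id at 47 (size 2, align 1) → ends 49
hp at 49 (size 2, align 1) → ends 51
target at 51 (size 8, align 1) → ends 59
vy at 59 (size 1, align 1) → ends 60
total 60 bytes, alignment 1
array of 11: 11 × 60 = 660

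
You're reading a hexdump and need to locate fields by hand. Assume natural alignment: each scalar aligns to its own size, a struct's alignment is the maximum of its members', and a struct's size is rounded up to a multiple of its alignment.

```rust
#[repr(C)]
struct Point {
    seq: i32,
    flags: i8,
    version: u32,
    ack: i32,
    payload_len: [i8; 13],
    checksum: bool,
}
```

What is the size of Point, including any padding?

32

0..4  seq  (4B, 4-aligned)
4..5  flags  (1B, 1-aligned)
5..8  -- padding (3B)
8..12  version  (4B, 4-aligned)
12..16  ack  (4B, 4-aligned)
16..29  payload_len  (13B, 1-aligned)
29..30  checksum  (1B, 1-aligned)
30..32  -- tail padding (2B)
sizeof = 32, alignof = 4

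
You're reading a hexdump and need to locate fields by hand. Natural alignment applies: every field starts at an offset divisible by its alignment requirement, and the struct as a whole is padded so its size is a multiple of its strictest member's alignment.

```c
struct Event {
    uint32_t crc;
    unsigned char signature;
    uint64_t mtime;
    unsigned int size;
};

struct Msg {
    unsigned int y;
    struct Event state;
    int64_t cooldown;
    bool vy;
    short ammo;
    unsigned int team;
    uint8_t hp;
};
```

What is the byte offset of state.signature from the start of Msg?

Event: 0..4  crc  (4B, 4-aligned); 4..5  signature  (1B, 1-aligned); 5..8  -- padding (3B); 8..16  mtime  (8B, 8-aligned); 16..20  size  (4B, 4-aligned); 20..24  -- tail padding (4B); sizeof = 24, alignof = 8
0..4  y  (4B, 4-aligned)
4..8  -- padding (4B)
8..32  state  (24B, 8-aligned)
within Event: signature at 4
8 + 4 = 12

12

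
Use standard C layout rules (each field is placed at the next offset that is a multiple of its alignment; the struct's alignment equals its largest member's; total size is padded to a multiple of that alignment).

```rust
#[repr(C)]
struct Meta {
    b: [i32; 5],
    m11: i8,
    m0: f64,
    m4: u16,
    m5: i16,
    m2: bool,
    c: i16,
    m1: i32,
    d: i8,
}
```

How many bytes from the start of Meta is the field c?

0..20  b  (20B, 4-aligned)
20..21  m11  (1B, 1-aligned)
21..24  -- padding (3B)
24..32  m0  (8B, 8-aligned)
32..34  m4  (2B, 2-aligned)
34..36  m5  (2B, 2-aligned)
36..37  m2  (1B, 1-aligned)
37..38  -- padding (1B)
38..40  c  (2B, 2-aligned)

38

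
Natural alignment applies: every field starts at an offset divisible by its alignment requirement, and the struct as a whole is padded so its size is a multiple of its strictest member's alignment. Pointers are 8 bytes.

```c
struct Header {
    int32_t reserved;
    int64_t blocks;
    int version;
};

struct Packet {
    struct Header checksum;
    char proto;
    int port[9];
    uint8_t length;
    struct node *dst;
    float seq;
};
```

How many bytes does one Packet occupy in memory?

Header: @0: reserved [4B, align 4] → 4; +4 pad (align 8); @8: blocks [8B, align 8] → 16; @16: version [4B, align 4] → 20; +4 tail pad (align 8); size 24, align 8
@0: checksum [24B, align 8] → 24
@24: proto [1B, align 1] → 25
+3 pad (align 4)
@28: port [36B, align 4] → 64
@64: length [1B, align 1] → 65
+7 pad (align 8)
@72: dst [8B, align 8] → 80
@80: seq [4B, align 4] → 84
+4 tail pad (align 8)
size 88, align 8

88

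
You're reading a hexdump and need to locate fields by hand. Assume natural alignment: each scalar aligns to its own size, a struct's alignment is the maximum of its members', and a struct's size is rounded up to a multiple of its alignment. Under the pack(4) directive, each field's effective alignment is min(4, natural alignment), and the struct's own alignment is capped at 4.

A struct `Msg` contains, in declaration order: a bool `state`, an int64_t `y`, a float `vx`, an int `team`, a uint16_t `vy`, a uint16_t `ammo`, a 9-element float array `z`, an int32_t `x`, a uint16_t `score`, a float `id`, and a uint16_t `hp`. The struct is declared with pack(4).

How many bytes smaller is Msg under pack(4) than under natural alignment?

natural layout:
  state at 0 (size 1, align 1) → ends 1
  pad 7 to align 8 for y
  y at 8 (size 8, align 8) → ends 16
  vx at 16 (size 4, align 4) → ends 20
  team at 20 (size 4, align 4) → ends 24
  vy at 24 (size 2, align 2) → ends 26
  ammo at 26 (size 2, align 2) → ends 28
  z at 28 (size 36, align 4) → ends 64
  x at 64 (size 4, align 4) → ends 68
  score at 68 (size 2, align 2) → ends 70
  pad 2 to align 4 for id
  id at 72 (size 4, align 4) → ends 76
  hp at 76 (size 2, align 2) → ends 78
  tail pad 2 to reach multiple of 8
  total 80 bytes, alignment 8
packed(4) layout:
  state at 0 (size 1, align 1) → ends 1
  pad 3 to align 4 for y
  y at 4 (size 8, align 4) → ends 12
  vx at 12 (size 4, align 4) → ends 16
  team at 16 (size 4, align 4) → ends 20
  vy at 20 (size 2, align 2) → ends 22
  ammo at 22 (size 2, align 2) → ends 24
  z at 24 (size 36, align 4) → ends 60
  x at 60 (size 4, align 4) → ends 64
  score at 64 (size 2, align 2) → ends 66
  pad 2 to align 4 for id
  id at 68 (size 4, align 4) → ends 72
  hp at 72 (size 2, align 2) → ends 74
  tail pad 2 to reach multiple of 4
  total 76 bytes, alignment 4
80 − 76 = 4

4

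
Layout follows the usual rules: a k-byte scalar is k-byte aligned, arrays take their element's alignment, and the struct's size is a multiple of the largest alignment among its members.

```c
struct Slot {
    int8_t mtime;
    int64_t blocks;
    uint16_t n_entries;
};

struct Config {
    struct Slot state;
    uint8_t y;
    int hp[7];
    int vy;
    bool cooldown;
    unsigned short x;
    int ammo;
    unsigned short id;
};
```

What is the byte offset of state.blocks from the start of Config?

8

Slot: mtime at 0 (size 1, align 1) → ends 1; pad 7 to align 8 for blocks; blocks at 8 (size 8, align 8) → ends 16; n_entries at 16 (size 2, align 2) → ends 18; tail pad 6 to reach multiple of 8; total 24 bytes, alignment 8
state at 0 (size 24, align 8) → ends 24
within Slot: blocks at 8
0 + 8 = 8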